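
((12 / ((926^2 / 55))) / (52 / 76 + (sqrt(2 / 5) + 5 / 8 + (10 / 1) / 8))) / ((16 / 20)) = 20325250 / 50762364831- 1588400* sqrt(10) / 50762364831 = 0.00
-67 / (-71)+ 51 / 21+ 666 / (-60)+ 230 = 1104693 / 4970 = 222.27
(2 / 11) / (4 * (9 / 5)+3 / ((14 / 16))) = 35 / 2046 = 0.02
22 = 22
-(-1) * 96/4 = 24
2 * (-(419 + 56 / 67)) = -56258 / 67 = -839.67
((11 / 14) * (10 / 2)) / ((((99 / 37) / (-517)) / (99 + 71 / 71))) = -75908.73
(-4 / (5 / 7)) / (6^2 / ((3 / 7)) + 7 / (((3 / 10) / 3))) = -2 / 55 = -0.04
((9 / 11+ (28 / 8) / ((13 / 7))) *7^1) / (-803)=-0.02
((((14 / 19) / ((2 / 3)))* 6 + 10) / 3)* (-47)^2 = 698044 / 57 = 12246.39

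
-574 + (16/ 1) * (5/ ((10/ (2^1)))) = -558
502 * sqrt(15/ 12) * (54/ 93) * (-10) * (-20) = 903600 * sqrt(5)/ 31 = 65177.77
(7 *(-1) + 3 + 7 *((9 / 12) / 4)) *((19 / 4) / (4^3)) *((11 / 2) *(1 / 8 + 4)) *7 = -2075997 / 65536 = -31.68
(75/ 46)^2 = 5625/ 2116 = 2.66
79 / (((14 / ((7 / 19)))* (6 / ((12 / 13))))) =79 / 247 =0.32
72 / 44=1.64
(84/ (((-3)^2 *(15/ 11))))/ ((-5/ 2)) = -616/ 225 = -2.74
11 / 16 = 0.69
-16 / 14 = -8 / 7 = -1.14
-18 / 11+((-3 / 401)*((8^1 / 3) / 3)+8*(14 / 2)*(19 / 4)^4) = 12071068807 / 423456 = 28506.08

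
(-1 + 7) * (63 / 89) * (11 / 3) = 1386 / 89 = 15.57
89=89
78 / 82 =0.95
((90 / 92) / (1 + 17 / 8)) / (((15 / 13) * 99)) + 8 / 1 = 151852 / 18975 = 8.00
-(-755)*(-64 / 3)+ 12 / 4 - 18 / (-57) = -917891 / 57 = -16103.35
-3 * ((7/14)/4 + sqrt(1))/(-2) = 27/16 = 1.69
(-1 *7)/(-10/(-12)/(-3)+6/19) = -2394/13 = -184.15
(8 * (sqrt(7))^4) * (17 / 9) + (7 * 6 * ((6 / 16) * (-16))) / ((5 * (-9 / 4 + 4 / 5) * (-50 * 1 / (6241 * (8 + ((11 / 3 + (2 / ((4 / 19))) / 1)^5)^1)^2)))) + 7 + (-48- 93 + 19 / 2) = -413657302305188496128263 / 608860800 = -679395524075763.29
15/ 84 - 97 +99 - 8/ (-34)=1149/ 476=2.41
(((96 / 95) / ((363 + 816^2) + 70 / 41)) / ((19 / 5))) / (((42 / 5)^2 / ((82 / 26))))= 336200 / 18843860168679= 0.00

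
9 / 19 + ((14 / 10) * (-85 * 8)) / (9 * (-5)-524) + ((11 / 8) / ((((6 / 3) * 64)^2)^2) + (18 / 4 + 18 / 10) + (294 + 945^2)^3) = 82753324610006048639676477674157 / 116082228592640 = 712885388343180767.45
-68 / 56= -17 / 14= -1.21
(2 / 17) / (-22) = -1 / 187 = -0.01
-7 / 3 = -2.33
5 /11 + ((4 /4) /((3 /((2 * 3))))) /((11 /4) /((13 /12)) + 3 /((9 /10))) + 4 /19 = 48133 /47861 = 1.01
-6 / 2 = -3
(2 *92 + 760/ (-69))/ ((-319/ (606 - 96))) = -2029120/ 7337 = -276.56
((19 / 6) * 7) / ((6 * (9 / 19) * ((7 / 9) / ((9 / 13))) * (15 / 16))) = 1444 / 195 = 7.41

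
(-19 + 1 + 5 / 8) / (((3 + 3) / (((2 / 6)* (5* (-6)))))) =695 / 24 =28.96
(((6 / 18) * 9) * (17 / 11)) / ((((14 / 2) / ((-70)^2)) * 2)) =17850 / 11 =1622.73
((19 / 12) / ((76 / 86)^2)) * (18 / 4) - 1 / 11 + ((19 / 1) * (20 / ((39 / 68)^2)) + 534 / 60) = 59670177181 / 50862240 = 1173.17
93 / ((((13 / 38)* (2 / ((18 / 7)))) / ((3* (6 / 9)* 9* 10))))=5725080 / 91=62912.97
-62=-62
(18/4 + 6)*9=189/2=94.50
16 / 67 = 0.24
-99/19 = -5.21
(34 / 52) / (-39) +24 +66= 91243 / 1014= 89.98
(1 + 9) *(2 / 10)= 2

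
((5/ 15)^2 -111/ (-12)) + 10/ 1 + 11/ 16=20.05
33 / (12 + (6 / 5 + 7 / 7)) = 165 / 71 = 2.32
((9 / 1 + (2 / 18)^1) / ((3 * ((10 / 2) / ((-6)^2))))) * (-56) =-1224.53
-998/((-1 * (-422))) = -499/211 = -2.36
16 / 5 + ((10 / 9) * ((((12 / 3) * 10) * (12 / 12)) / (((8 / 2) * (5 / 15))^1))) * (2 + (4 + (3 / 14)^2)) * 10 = 494534 / 245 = 2018.51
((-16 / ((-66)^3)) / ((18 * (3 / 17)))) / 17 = 1 / 970299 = 0.00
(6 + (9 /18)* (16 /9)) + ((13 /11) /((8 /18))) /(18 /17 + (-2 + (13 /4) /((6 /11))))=1503460 /202653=7.42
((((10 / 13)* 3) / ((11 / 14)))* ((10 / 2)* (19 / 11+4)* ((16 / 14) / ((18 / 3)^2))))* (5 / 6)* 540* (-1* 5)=-9450000 / 1573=-6007.63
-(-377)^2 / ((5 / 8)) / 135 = -1137032 / 675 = -1684.49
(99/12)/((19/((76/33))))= 1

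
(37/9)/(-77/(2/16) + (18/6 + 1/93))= -1147/171024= -0.01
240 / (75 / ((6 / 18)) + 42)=80 / 89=0.90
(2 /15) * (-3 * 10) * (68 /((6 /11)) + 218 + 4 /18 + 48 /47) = -581896 /423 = -1375.64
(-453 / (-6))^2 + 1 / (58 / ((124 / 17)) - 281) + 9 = 386607325 / 67716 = 5709.25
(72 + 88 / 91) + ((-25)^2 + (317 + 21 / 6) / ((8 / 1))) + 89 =1204155 / 1456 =827.03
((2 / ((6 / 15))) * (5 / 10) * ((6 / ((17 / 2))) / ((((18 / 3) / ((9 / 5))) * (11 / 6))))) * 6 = 1.73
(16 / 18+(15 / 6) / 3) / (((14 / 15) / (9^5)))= 3050865 / 28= 108959.46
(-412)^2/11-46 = 169238/11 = 15385.27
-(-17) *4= 68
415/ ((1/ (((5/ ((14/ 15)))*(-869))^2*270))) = 237981909515625/ 98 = 2428386831792.09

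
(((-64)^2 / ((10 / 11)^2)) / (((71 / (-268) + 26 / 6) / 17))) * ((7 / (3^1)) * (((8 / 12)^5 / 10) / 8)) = 7903092736 / 99356625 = 79.54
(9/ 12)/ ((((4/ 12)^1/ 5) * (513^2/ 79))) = 395/ 116964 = 0.00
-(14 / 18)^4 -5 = -35206 / 6561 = -5.37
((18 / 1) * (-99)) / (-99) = 18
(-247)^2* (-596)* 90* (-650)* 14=29779957116000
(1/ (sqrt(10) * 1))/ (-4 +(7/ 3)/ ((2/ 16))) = 3 * sqrt(10)/ 440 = 0.02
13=13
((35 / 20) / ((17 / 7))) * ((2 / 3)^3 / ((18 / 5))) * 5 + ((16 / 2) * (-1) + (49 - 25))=67321 / 4131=16.30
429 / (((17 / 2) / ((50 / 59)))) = 42900 / 1003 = 42.77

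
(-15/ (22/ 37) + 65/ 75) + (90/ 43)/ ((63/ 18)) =-2360339/ 99330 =-23.76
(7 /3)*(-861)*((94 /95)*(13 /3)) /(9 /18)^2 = -9819992 /285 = -34456.11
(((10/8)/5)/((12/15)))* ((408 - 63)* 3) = 5175/16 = 323.44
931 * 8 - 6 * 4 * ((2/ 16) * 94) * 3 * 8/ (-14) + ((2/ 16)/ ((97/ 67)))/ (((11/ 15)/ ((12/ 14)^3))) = 2902779295/ 365981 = 7931.50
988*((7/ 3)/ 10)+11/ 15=3469/ 15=231.27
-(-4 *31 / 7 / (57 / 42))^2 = -61504 / 361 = -170.37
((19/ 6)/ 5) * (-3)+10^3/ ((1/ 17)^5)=14198569981/ 10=1419856998.10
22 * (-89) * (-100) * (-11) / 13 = -2153800 / 13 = -165676.92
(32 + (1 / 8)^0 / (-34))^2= 1181569 / 1156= 1022.12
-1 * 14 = -14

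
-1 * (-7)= 7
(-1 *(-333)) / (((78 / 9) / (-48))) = -23976 / 13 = -1844.31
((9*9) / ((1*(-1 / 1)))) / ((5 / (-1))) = 81 / 5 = 16.20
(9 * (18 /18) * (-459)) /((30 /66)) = -45441 /5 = -9088.20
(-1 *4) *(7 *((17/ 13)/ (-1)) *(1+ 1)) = 952/ 13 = 73.23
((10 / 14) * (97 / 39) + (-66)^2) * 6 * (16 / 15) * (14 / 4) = 19034768 / 195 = 97614.19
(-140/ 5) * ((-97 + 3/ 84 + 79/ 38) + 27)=36115/ 19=1900.79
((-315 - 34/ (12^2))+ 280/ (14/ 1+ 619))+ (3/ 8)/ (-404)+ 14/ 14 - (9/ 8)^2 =-3867408353/ 12275136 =-315.06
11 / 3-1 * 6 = -7 / 3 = -2.33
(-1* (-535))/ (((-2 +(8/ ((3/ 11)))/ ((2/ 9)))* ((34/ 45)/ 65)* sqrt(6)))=8025* sqrt(6)/ 136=144.54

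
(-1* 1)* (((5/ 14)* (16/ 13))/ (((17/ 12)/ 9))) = -4320/ 1547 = -2.79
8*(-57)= -456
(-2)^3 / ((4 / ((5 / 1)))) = -10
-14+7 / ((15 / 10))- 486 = -1486 / 3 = -495.33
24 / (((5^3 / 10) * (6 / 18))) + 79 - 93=-206 / 25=-8.24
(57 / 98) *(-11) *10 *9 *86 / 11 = -220590 / 49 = -4501.84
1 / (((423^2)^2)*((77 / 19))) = 0.00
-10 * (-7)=70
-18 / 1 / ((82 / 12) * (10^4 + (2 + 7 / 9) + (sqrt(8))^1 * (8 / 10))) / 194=-1093803750 / 805789933407089 + 174960 * sqrt(2) / 805789933407089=-0.00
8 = 8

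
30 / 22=15 / 11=1.36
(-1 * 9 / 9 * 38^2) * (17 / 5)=-4909.60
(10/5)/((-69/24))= -16/23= -0.70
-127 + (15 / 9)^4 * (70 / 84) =-58597 / 486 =-120.57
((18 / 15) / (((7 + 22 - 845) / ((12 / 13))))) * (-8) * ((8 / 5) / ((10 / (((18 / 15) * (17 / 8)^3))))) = 2601 / 130000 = 0.02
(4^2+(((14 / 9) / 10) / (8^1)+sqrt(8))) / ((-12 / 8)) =-5767 / 540 -4 * sqrt(2) / 3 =-12.57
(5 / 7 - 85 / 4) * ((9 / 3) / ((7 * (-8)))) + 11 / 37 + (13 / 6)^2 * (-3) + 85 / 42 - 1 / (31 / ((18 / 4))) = -58310443 / 5395488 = -10.81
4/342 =2/171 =0.01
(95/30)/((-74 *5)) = -19/2220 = -0.01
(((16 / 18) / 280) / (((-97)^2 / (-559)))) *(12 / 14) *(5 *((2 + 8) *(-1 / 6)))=5590 / 4149369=0.00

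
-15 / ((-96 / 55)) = 275 / 32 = 8.59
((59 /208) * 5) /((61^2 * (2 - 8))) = -295 /4643808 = -0.00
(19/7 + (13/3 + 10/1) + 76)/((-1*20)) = -977/210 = -4.65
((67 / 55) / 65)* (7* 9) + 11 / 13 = 7246 / 3575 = 2.03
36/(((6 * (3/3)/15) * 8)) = 45/4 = 11.25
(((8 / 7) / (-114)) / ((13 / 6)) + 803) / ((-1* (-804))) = 462793 / 463372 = 1.00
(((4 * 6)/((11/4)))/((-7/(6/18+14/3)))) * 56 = -349.09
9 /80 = 0.11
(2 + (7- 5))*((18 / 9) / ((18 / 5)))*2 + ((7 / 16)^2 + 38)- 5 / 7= 676111 / 16128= 41.92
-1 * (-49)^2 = -2401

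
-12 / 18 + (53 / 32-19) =-1729 / 96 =-18.01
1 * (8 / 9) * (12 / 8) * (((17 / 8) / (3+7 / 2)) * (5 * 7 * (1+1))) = 1190 / 39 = 30.51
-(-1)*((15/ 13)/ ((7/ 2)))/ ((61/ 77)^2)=25410/ 48373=0.53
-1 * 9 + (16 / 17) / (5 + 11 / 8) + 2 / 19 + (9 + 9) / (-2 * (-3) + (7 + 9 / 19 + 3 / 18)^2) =-116695484203 / 13781591841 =-8.47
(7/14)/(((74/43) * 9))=43/1332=0.03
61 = 61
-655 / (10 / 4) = -262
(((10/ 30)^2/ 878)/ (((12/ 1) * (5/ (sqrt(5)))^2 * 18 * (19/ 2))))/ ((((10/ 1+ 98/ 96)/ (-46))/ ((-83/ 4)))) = 83/ 77696415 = 0.00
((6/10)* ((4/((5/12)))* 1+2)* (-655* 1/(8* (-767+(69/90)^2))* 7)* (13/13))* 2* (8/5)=11488176/689771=16.66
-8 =-8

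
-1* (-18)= 18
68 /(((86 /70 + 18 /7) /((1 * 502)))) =170680 /19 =8983.16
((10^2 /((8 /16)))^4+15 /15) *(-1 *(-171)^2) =-46785600029241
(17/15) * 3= 17/5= 3.40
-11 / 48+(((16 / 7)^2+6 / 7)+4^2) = 51397 / 2352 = 21.85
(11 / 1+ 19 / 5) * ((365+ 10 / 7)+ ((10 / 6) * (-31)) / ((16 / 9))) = 279609 / 56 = 4993.02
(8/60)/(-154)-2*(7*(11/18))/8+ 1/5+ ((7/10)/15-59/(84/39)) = -28.22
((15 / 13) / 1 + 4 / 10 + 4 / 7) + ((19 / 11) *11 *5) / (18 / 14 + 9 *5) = 4.18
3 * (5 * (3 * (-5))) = -225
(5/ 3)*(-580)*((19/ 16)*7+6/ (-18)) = -277675/ 36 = -7713.19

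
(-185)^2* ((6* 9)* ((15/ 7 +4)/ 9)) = 8830050/ 7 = 1261435.71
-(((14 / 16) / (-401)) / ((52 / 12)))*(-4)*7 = -147 / 10426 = -0.01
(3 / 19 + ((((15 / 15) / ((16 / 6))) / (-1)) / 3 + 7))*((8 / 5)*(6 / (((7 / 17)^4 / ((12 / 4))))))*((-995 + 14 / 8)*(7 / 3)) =-1064175388131 / 65170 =-16329221.85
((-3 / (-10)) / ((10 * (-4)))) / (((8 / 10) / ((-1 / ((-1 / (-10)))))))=3 / 32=0.09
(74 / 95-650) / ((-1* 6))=30838 / 285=108.20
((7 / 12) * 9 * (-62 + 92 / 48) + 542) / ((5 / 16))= 725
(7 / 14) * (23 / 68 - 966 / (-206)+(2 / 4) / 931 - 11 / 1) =-2.99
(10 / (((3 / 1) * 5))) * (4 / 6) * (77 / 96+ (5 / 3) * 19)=1039 / 72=14.43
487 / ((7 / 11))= 5357 / 7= 765.29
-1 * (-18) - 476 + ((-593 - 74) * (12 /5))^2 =2562102.64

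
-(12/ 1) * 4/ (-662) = 24/ 331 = 0.07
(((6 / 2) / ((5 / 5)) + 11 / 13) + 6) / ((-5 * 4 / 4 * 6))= -64 / 195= -0.33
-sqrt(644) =-2 *sqrt(161) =-25.38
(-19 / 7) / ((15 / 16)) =-304 / 105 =-2.90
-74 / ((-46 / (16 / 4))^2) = -296 / 529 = -0.56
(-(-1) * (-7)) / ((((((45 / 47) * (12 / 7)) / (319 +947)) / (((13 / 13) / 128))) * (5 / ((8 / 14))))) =-69419 / 14400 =-4.82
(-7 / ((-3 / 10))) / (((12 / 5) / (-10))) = -875 / 9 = -97.22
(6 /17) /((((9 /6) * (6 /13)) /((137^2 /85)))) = 487994 /4335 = 112.57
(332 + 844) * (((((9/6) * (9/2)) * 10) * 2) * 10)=1587600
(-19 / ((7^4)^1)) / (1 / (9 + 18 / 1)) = -513 / 2401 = -0.21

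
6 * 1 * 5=30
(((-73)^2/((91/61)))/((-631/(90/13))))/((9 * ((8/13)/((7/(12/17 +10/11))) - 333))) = 0.01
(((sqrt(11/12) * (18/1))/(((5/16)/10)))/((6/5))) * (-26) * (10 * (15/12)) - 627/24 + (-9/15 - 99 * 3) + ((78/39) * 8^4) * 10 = 3263851/40 - 26000 * sqrt(33) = -67762.35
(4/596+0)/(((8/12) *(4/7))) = 21/1192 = 0.02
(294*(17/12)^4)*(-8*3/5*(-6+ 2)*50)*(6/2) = 20462645/6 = 3410440.83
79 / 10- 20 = -121 / 10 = -12.10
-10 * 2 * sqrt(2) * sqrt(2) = -40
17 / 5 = 3.40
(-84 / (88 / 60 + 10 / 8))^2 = 956.06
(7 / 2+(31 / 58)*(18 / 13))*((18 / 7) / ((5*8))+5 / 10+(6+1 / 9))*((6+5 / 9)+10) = 308200391 / 657720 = 468.59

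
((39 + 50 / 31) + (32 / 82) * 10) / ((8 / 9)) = 509211 / 10168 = 50.08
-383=-383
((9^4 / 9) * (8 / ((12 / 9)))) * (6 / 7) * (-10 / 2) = -131220 / 7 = -18745.71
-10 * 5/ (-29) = 50/ 29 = 1.72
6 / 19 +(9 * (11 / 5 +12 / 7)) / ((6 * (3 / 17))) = 44671 / 1330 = 33.59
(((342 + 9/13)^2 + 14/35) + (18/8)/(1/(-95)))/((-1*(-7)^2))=-396219377/165620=-2392.34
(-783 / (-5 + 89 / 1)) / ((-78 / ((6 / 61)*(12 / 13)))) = 0.01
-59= -59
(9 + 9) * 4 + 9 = 81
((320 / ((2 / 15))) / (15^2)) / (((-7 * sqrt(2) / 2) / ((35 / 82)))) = -80 * sqrt(2) / 123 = -0.92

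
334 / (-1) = -334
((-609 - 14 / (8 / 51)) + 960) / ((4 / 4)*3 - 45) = -349 / 56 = -6.23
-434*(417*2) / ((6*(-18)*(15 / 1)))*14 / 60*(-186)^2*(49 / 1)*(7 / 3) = 139193859686 / 675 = 206213125.46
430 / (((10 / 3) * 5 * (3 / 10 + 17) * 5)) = 258 / 865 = 0.30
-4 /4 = -1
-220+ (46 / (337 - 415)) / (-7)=-60037 / 273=-219.92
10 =10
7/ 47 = 0.15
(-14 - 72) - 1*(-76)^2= -5862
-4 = -4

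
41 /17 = 2.41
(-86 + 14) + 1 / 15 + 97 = 376 / 15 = 25.07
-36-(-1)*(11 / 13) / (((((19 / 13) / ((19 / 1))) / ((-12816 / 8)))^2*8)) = 91748871 / 2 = 45874435.50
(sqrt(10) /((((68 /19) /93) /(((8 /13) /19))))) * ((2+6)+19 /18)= 5053 * sqrt(10) /663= 24.10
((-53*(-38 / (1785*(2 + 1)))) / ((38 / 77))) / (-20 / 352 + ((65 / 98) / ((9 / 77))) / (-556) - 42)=-24959396 / 1377744685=-0.02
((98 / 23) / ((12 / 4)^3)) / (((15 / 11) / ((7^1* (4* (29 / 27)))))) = 3.48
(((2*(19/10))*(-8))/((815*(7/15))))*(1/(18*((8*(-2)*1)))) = 19/68460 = 0.00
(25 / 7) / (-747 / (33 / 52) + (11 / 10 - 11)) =-2750 / 913983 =-0.00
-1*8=-8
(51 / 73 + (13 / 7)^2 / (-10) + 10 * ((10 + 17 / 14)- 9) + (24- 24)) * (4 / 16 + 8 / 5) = 41.62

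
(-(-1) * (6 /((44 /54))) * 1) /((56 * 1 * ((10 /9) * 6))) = 243 /12320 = 0.02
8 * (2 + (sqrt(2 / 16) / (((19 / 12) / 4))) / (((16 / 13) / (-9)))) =16 - 702 * sqrt(2) / 19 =-36.25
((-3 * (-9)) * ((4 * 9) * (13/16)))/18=351/8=43.88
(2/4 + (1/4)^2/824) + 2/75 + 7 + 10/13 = 106639759/12854400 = 8.30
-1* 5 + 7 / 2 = -3 / 2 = -1.50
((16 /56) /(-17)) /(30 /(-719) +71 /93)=-133734 /5742821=-0.02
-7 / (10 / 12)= -42 / 5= -8.40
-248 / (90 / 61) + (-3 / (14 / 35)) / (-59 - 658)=-3615367 / 21510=-168.08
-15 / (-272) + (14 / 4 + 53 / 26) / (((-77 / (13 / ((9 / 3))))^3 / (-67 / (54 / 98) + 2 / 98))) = 86327637115 / 492858417744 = 0.18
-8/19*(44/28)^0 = -8/19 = -0.42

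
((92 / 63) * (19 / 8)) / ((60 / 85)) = 7429 / 1512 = 4.91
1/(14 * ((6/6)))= 1/14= 0.07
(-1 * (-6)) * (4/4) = 6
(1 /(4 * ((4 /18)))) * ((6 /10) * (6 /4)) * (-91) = -92.14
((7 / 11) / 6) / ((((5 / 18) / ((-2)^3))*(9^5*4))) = -14 / 1082565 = -0.00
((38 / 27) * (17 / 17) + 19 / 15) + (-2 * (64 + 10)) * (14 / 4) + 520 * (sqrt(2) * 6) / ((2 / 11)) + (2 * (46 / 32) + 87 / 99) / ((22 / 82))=-65514397 / 130680 + 17160 * sqrt(2)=23766.57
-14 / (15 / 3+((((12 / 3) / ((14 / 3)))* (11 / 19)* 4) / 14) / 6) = -13034 / 4677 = -2.79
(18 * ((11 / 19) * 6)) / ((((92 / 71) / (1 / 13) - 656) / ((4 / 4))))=-21087 / 215555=-0.10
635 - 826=-191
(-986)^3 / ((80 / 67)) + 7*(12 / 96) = -32112606041 / 40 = -802815151.02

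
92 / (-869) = -92 / 869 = -0.11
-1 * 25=-25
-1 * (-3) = 3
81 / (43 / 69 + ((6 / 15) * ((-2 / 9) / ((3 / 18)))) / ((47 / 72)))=-1313415 / 3143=-417.89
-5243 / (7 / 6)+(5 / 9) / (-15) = -121339 / 27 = -4494.04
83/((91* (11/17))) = 1411/1001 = 1.41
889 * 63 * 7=392049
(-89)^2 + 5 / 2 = 15847 / 2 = 7923.50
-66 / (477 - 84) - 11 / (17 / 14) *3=-60896 / 2227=-27.34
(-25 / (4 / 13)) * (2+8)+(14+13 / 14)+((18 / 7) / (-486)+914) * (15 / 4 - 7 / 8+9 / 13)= 2462.93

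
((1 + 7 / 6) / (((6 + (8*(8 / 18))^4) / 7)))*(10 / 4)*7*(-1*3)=-20896785 / 4351768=-4.80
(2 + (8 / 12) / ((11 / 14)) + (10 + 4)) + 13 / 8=4877 / 264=18.47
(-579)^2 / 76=335241 / 76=4411.07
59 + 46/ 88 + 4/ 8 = 2641/ 44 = 60.02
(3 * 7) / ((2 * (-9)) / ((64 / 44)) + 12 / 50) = -1400 / 809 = -1.73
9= 9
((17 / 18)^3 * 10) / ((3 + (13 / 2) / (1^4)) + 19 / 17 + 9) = 417605 / 972486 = 0.43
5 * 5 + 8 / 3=83 / 3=27.67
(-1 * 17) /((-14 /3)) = 51 /14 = 3.64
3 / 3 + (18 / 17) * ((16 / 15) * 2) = 3.26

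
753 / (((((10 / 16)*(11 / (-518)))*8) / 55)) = -390054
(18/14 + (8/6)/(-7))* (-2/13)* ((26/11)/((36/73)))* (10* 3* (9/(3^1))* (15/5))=-16790/77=-218.05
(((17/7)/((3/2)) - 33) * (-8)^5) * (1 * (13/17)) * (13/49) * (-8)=-29195239424/17493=-1668966.98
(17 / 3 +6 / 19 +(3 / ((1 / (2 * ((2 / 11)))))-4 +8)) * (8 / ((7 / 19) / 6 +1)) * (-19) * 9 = -18996048 / 1331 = -14272.01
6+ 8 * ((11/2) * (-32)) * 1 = -1402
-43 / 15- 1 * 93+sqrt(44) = -1438 / 15+2 * sqrt(11) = -89.23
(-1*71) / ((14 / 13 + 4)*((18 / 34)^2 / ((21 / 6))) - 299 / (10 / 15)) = 3734458 / 23568819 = 0.16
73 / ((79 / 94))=6862 / 79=86.86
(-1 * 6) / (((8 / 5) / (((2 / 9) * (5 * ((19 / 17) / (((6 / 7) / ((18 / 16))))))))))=-3325 / 544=-6.11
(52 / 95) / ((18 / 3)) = 26 / 285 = 0.09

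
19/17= 1.12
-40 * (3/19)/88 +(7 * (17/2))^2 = 2959589/836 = 3540.18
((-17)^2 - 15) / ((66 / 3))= 137 / 11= 12.45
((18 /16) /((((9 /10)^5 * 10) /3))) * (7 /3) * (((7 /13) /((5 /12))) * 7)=12.06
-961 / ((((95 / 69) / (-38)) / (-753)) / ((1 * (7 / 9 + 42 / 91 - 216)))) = 278801804662 / 65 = 4289258533.26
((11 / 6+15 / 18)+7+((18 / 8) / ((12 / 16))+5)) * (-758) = -40174 / 3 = -13391.33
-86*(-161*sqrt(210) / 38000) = 6923*sqrt(210) / 19000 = 5.28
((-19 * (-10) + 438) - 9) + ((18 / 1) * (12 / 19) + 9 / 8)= 95987 / 152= 631.49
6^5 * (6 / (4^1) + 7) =66096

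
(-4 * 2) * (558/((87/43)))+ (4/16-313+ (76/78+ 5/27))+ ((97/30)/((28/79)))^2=-1942982864261/798033600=-2434.71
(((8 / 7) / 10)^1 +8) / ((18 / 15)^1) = 142 / 21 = 6.76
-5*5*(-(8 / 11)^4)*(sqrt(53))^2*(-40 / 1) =-217088000 / 14641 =-14827.40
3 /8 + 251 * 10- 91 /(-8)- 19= 2502.75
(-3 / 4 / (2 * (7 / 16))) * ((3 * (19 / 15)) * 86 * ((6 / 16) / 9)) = -817 / 70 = -11.67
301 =301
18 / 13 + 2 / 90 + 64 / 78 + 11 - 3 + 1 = 6568 / 585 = 11.23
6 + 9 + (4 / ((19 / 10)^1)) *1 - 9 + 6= 268 / 19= 14.11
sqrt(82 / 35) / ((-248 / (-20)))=sqrt(2870) / 434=0.12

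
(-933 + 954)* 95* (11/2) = 21945/2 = 10972.50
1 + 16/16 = 2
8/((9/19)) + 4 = 188/9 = 20.89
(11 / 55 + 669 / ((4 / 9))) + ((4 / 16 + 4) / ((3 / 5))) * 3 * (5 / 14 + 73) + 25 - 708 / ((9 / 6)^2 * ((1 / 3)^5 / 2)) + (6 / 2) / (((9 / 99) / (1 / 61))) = -2559235939 / 17080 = -149838.17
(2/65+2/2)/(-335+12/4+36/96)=-536/172445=-0.00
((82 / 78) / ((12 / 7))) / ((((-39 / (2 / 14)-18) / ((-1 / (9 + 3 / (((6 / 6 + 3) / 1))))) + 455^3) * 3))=287 / 132255693999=0.00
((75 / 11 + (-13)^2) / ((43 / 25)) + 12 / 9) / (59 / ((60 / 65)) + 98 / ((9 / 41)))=1763304 / 8690429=0.20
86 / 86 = 1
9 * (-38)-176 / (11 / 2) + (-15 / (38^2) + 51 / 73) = -39351539 / 105412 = -373.31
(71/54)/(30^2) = 71/48600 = 0.00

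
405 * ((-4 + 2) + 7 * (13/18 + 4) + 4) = 28395/2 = 14197.50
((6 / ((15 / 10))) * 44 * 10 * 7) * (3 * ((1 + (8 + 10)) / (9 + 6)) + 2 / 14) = 48576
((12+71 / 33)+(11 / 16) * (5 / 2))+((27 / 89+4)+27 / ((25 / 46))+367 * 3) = 2751037703 / 2349600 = 1170.85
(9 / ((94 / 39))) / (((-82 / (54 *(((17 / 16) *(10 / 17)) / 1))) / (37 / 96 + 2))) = -3617055 / 986624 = -3.67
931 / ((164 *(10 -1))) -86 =-85.37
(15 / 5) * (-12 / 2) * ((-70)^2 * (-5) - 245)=445410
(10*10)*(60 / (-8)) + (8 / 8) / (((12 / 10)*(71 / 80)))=-159550 / 213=-749.06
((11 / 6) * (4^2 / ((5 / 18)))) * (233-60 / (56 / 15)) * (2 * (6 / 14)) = 4810608 / 245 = 19635.13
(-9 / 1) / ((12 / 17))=-51 / 4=-12.75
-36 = -36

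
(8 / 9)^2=64 / 81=0.79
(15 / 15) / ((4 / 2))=1 / 2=0.50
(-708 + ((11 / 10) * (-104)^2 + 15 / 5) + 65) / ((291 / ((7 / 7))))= 56288 / 1455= 38.69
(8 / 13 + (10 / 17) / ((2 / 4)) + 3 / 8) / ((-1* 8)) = -3831 / 14144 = -0.27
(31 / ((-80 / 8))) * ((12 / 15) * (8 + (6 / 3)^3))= -992 / 25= -39.68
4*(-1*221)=-884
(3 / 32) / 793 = 3 / 25376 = 0.00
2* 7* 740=10360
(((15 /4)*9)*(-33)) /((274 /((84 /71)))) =-93555 /19454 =-4.81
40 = 40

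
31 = 31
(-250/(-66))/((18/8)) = 500/297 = 1.68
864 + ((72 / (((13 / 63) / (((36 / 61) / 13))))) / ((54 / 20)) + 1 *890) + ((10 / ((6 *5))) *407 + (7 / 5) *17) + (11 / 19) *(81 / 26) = 11288850929 / 5876130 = 1921.14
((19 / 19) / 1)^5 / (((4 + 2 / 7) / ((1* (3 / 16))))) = 7 / 160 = 0.04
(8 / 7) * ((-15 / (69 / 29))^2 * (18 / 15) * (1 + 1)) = 403680 / 3703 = 109.01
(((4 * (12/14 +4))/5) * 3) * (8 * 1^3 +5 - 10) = 1224/35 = 34.97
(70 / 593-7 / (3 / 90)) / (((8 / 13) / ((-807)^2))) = -263426964255 / 1186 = -222113797.85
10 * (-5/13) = -50/13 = -3.85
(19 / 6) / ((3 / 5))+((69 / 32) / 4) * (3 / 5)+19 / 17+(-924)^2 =83602403831 / 97920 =853782.72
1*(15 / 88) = 15 / 88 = 0.17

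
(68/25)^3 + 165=2892557/15625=185.12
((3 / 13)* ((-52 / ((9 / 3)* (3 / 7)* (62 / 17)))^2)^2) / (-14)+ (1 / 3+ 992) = 1500743722465 / 2019740427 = 743.04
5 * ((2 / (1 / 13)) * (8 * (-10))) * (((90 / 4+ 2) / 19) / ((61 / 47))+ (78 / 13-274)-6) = 3290710800 / 1159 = 2839267.30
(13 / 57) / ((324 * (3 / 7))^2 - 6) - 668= -35962400603 / 53835930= -668.00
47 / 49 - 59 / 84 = 151 / 588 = 0.26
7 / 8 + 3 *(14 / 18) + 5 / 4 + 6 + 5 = 15.46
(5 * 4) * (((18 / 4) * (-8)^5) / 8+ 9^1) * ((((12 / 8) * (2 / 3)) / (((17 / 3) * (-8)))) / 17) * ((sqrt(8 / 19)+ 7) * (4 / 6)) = 184230 * sqrt(38) / 5491+ 644805 / 289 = 2437.98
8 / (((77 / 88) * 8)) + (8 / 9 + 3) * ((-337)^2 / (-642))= -27778181 / 40446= -686.80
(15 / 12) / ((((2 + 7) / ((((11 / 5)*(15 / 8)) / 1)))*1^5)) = 55 / 96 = 0.57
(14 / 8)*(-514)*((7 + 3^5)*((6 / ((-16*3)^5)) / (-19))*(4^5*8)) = -224875 / 98496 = -2.28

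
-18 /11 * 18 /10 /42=-27 /385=-0.07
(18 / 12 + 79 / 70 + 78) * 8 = 22576 / 35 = 645.03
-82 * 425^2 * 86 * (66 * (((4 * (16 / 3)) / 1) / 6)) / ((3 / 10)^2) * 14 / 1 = -1255425248000000 / 27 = -46497231407407.41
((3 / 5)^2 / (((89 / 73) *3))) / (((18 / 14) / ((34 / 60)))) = 0.04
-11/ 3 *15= -55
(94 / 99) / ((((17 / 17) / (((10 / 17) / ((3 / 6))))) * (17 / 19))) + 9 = 293219 / 28611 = 10.25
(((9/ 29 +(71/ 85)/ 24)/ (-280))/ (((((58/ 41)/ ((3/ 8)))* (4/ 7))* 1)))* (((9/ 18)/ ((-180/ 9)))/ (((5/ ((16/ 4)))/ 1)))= 837179/ 73200640000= 0.00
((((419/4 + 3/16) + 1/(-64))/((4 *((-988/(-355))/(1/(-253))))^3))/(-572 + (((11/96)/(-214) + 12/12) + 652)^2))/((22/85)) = -2631237601033378125/61754380776112900027938372476032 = -0.00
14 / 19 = 0.74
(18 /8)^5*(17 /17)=59049 /1024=57.67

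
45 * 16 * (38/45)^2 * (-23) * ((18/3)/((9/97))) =-103090048/135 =-763629.99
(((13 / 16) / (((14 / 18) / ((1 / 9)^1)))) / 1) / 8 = 13 / 896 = 0.01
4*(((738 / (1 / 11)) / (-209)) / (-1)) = 2952 / 19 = 155.37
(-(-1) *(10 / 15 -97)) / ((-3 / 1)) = 32.11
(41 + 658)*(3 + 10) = 9087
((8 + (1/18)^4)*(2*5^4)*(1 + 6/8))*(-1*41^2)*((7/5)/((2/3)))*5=-308884117.80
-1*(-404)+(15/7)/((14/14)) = 2843/7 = 406.14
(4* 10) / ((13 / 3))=120 / 13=9.23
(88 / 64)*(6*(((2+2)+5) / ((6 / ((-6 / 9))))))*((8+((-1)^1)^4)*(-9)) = 2673 / 4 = 668.25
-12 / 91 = -0.13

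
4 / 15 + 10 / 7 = 1.70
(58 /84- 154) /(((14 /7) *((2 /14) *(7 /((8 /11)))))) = -12878 /231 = -55.75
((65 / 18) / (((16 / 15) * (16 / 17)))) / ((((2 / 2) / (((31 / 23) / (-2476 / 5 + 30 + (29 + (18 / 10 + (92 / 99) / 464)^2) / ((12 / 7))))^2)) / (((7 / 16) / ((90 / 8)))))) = 210428826848541607556250 / 165005389062713678231964567841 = 0.00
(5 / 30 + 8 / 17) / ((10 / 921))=3991 / 68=58.69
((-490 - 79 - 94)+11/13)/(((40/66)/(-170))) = 2414544/13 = 185734.15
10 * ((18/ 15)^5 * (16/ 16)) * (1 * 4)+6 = 65958/ 625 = 105.53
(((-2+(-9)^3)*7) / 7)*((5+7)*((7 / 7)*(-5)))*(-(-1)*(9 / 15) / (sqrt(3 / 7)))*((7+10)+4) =184212*sqrt(21) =844165.43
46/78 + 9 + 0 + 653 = 25841/39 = 662.59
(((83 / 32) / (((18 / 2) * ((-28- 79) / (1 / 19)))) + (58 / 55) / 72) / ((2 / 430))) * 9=20084913 / 715616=28.07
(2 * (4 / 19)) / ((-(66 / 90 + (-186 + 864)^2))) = -120 / 131010149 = -0.00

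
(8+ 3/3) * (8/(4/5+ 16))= 30/7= 4.29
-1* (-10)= 10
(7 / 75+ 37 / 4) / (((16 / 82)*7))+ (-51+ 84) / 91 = 1573199 / 218400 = 7.20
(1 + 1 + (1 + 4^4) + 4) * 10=2630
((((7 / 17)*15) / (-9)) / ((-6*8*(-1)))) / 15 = -0.00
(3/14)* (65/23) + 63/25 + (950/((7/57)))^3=182596825632482889/394450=462915009842.78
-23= -23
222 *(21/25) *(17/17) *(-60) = -11188.80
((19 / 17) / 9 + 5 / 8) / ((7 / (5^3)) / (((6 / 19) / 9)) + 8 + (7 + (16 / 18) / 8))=0.04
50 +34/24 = 617/12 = 51.42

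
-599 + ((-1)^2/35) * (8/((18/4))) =-188669/315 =-598.95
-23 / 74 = -0.31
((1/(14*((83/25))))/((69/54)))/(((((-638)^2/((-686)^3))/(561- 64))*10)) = -128929774365/194261749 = -663.69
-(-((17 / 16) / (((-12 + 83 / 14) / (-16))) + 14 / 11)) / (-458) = -112 / 12595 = -0.01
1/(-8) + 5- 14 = -73/8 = -9.12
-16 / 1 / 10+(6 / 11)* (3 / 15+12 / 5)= -2 / 11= -0.18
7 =7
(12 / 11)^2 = 144 / 121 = 1.19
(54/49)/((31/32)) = 1.14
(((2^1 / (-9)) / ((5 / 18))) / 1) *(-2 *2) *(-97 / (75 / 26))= -40352 / 375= -107.61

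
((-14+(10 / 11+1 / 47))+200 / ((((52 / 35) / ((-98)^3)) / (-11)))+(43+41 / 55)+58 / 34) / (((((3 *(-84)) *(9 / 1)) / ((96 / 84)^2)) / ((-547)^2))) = -3811650525676455632608 / 15872011155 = -240149183896.94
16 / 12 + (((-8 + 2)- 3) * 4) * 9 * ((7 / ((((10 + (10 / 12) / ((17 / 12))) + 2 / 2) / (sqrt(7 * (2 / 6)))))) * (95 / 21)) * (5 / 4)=4 / 3- 72675 * sqrt(21) / 197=-1689.22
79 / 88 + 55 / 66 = 457 / 264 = 1.73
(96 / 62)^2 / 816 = 48 / 16337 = 0.00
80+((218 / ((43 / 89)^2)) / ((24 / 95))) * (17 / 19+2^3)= 32961.00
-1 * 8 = -8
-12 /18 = -2 /3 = -0.67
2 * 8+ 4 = 20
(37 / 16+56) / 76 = 933 / 1216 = 0.77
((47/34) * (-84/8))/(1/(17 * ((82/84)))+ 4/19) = -768873/14344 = -53.60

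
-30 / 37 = -0.81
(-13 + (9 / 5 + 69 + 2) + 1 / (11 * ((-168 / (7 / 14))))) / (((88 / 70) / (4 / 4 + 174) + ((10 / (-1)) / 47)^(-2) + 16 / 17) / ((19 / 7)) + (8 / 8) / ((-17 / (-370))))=8923674425 / 4514462964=1.98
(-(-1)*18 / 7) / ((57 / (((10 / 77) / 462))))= 10 / 788557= 0.00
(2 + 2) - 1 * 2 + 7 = 9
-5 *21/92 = -105/92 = -1.14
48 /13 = 3.69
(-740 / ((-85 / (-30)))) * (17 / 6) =-740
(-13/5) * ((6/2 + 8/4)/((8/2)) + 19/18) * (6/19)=-1079/570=-1.89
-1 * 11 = -11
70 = 70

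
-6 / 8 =-3 / 4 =-0.75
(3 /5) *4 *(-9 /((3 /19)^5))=-9904396 /45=-220097.69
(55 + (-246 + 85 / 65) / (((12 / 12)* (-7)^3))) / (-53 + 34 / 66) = -4099029 / 3861494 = -1.06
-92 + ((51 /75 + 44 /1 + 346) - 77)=5542 /25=221.68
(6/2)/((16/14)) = 21/8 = 2.62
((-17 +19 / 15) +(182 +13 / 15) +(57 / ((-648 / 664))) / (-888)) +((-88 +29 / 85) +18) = 198783197 / 2037960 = 97.54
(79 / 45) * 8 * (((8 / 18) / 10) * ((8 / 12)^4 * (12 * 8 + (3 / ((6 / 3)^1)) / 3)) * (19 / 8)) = 4635088 / 164025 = 28.26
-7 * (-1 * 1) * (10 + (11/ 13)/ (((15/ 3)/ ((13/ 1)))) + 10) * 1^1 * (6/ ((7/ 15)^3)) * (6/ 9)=299700/ 49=6116.33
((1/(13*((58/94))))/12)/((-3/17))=-799/13572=-0.06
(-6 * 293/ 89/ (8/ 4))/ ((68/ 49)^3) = -3.70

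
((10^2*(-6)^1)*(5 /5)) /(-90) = 20 /3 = 6.67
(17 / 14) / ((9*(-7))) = -17 / 882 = -0.02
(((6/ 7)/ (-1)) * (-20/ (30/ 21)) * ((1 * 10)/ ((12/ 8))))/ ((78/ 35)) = 1400/ 39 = 35.90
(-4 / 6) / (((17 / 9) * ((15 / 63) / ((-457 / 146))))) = 28791 / 6205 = 4.64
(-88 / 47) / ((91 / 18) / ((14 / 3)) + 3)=-1056 / 2303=-0.46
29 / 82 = 0.35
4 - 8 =-4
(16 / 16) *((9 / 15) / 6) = 1 / 10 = 0.10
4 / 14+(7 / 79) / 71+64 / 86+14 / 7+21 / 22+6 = 370896607 / 37142798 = 9.99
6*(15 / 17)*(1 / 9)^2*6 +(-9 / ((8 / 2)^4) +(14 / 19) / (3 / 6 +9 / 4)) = 1705285 / 2728704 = 0.62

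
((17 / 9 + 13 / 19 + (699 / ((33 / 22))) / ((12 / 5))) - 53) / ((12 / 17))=203.63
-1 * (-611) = 611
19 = 19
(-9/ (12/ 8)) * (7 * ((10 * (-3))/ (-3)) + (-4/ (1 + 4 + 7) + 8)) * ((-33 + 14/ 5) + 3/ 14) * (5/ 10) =489067/ 70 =6986.67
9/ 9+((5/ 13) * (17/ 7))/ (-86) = 7741/ 7826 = 0.99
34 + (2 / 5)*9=188 / 5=37.60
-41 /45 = -0.91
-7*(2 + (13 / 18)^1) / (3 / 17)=-5831 / 54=-107.98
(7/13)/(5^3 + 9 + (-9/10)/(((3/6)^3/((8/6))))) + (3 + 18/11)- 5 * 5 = -1810879/88946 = -20.36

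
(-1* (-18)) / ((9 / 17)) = 34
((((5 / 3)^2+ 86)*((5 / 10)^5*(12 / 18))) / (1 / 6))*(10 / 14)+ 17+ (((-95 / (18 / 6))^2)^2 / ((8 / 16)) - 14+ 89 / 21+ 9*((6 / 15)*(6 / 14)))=45612728927 / 22680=2011143.25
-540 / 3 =-180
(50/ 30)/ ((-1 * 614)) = -5/ 1842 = -0.00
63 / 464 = 0.14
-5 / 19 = -0.26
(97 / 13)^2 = 9409 / 169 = 55.67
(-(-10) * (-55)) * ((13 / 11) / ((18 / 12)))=-1300 / 3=-433.33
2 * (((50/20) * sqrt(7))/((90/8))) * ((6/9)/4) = 2 * sqrt(7)/27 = 0.20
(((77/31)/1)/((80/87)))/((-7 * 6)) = -0.06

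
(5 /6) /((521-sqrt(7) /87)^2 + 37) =571800105 * sqrt(7) /4222272800755992109 + 25921516316235 /8444545601511984218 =0.00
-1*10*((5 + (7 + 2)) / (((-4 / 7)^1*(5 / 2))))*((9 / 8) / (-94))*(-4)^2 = -18.77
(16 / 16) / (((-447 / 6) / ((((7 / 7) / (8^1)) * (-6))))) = 3 / 298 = 0.01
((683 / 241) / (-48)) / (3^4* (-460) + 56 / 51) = 11611 / 7327186624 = 0.00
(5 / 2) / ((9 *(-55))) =-1 / 198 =-0.01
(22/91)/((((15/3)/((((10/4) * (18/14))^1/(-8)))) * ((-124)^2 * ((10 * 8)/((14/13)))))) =-99/5820738560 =-0.00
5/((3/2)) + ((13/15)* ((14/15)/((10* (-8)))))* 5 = 5909/1800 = 3.28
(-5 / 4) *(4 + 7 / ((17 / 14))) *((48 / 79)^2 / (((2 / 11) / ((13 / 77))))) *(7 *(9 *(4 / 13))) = -8605440 / 106097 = -81.11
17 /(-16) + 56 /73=-345 /1168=-0.30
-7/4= -1.75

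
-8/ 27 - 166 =-166.30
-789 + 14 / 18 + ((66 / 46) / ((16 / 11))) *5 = -2594257 / 3312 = -783.29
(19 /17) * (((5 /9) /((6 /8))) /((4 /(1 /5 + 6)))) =589 /459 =1.28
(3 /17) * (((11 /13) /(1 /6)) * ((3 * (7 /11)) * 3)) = 1134 /221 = 5.13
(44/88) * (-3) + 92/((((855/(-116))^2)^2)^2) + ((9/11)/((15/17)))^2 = -44241438662009242221510281/69110539591587863969531250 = -0.64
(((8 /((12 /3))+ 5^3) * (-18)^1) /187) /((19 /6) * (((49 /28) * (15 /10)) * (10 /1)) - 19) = -2032 /10659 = -0.19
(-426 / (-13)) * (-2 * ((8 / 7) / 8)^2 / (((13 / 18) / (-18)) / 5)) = 1380240 / 8281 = 166.68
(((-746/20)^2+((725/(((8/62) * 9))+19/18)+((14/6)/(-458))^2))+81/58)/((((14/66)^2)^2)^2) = 431630282506777935924321/876704594798900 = 492332634.12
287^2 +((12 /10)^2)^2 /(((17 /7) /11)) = 875270417 /10625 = 82378.39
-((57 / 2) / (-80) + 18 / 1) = -17.64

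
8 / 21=0.38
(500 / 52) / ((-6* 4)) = -125 / 312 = -0.40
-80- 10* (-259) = 2510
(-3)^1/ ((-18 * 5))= 1/ 30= 0.03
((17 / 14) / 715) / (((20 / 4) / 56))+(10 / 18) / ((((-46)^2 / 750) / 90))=33551597 / 1891175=17.74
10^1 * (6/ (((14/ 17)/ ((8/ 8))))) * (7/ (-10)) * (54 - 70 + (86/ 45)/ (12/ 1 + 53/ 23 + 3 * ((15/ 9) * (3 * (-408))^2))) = 2108836530934/ 2584358535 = 816.00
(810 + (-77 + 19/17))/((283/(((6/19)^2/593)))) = 449280/1029905203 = 0.00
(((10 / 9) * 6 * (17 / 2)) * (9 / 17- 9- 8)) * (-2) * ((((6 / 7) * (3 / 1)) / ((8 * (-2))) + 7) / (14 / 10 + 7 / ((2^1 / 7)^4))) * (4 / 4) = 3064000 / 252441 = 12.14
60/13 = 4.62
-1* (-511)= 511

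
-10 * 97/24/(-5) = 97/12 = 8.08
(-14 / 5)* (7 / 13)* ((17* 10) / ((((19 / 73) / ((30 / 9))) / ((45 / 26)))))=-18242700 / 3211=-5681.31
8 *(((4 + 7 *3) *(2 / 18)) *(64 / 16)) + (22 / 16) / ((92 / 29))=591671 / 6624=89.32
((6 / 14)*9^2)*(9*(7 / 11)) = 2187 / 11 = 198.82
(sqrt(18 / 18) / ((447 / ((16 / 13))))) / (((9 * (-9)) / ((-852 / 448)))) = 71 / 1098279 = 0.00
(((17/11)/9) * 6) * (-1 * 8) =-272/33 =-8.24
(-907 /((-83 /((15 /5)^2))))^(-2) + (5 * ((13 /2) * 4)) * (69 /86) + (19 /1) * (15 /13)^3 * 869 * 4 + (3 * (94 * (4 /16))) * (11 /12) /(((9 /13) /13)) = 5175710036609655995 /50360274943992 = 102773.67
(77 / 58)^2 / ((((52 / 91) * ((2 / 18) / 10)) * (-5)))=-373527 / 6728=-55.52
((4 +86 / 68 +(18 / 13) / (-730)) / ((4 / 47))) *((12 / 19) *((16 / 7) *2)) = 1915454544 / 10728445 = 178.54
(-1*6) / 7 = -6 / 7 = -0.86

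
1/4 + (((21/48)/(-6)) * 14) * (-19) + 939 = 46015/48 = 958.65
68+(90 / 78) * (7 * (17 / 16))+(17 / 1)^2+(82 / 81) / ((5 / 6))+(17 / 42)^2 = 504908123 / 1375920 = 366.96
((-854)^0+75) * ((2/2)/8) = 19/2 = 9.50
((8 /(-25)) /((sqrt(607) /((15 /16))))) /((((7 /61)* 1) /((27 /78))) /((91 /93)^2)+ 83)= -16653* sqrt(607) /2808315850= -0.00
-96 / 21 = -32 / 7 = -4.57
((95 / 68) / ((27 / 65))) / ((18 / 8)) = 6175 / 4131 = 1.49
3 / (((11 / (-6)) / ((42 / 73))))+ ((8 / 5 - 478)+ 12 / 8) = -3821007 / 8030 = -475.84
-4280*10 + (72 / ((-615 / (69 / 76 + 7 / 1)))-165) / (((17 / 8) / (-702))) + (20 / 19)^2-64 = 15035606384 / 1258085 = 11951.18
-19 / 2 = -9.50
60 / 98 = 30 / 49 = 0.61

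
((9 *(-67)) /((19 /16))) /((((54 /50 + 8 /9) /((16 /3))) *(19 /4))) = -46310400 /159923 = -289.58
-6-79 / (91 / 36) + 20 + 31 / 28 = -5877 / 364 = -16.15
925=925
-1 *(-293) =293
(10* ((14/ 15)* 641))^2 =322130704/ 9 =35792300.44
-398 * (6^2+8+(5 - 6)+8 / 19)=-328350 / 19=-17281.58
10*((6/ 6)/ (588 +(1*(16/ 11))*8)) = 55/ 3298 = 0.02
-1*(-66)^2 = -4356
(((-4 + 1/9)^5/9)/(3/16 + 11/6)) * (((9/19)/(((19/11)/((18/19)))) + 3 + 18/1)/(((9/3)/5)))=-204234462250000/117859973481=-1732.86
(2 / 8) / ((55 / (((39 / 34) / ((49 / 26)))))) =507 / 183260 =0.00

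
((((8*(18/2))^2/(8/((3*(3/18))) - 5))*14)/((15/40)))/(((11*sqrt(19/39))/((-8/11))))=-1548288*sqrt(741)/25289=-1666.59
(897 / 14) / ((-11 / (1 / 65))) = -69 / 770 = -0.09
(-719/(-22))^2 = 516961/484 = 1068.10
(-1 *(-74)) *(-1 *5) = -370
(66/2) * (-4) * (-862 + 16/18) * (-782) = -266662000/3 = -88887333.33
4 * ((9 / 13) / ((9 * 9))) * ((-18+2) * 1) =-64 / 117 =-0.55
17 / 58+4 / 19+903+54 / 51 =16946073 / 18734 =904.56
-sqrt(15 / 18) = -sqrt(30) / 6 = -0.91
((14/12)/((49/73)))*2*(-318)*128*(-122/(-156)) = -30209152/273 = -110656.23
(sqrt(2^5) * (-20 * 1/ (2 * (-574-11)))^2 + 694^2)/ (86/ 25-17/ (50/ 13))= -24081800/ 49-800 * sqrt(2)/ 670761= -491465.31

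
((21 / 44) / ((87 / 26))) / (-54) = -91 / 34452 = -0.00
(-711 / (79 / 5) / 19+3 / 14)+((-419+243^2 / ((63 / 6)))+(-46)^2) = 1946737 / 266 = 7318.56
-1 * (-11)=11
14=14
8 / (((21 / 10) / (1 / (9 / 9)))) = 80 / 21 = 3.81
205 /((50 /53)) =217.30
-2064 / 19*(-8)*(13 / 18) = 35776 / 57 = 627.65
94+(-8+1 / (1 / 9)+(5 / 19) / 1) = 95.26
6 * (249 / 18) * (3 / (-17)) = -249 / 17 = -14.65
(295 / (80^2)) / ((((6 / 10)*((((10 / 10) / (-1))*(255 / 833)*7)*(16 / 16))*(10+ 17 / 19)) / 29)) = -227563 / 2384640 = -0.10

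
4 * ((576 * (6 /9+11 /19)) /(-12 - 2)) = -27264 /133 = -204.99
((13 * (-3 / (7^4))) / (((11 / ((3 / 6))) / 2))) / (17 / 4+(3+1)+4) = -156 / 1294139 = -0.00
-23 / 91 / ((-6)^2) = -23 / 3276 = -0.01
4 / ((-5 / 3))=-12 / 5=-2.40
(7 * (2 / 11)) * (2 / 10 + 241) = 16884 / 55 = 306.98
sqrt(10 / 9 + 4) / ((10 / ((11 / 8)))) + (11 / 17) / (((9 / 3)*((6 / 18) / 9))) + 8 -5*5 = -190 / 17 + 11*sqrt(46) / 240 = -10.87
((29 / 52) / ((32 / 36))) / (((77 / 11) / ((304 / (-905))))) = -4959 / 164710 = -0.03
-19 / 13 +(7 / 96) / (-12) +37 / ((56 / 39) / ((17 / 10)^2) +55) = -7502578043 / 9367562880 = -0.80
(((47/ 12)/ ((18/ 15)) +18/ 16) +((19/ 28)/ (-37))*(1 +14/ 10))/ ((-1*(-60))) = 101279/ 1398600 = 0.07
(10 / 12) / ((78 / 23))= 115 / 468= 0.25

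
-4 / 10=-0.40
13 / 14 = 0.93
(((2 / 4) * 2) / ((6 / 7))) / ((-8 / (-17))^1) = 119 / 48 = 2.48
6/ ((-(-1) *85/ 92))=552/ 85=6.49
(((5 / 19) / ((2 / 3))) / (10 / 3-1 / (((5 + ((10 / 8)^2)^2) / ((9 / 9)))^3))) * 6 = 0.71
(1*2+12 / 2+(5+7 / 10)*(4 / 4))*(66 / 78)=1507 / 130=11.59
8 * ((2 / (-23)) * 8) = -5.57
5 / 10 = 1 / 2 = 0.50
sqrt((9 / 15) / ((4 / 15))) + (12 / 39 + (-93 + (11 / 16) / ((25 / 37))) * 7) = -3338763 / 5200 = -642.07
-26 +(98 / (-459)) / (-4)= -23819 / 918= -25.95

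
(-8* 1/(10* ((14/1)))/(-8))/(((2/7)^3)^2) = 16807/1280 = 13.13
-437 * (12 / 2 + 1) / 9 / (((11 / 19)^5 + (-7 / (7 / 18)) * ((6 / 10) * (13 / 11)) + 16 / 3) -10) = 416591276255 / 21284061927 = 19.57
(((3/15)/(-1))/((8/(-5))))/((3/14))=7/12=0.58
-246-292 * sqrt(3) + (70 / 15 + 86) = -661.09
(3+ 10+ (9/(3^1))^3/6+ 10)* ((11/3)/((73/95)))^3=62764136875/21006918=2987.78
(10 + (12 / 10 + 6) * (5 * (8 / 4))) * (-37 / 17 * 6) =-1070.82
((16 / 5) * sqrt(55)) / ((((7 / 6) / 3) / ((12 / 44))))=864 * sqrt(55) / 385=16.64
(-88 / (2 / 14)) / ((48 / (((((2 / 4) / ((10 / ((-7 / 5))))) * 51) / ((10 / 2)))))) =9163 / 1000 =9.16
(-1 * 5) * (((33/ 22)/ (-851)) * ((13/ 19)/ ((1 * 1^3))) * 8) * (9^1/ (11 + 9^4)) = 1755/ 26565667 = 0.00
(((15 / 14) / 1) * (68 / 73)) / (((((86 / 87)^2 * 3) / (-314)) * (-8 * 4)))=101008305 / 30234848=3.34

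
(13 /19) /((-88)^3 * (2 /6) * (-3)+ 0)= 13 /12947968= 0.00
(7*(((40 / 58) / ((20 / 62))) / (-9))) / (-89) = 434 / 23229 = 0.02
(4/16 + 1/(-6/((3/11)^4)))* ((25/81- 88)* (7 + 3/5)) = -1968617759/11859210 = -166.00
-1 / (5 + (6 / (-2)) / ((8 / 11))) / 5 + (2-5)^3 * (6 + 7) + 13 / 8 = -97889 / 280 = -349.60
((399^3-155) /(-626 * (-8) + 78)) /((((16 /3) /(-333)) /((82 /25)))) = -650439610299 /254300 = -2557764.89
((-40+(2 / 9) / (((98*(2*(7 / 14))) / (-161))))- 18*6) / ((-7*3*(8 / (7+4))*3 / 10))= 514085 / 15876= 32.38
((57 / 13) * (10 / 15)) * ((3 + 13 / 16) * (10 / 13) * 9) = 52155 / 676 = 77.15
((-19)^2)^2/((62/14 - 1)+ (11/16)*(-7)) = -14595952/155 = -94167.43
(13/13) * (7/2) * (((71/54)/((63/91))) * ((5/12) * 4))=32305/2916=11.08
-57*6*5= -1710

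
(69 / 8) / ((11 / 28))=483 / 22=21.95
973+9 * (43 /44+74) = 72503 /44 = 1647.80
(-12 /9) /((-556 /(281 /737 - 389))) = -286412 /307329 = -0.93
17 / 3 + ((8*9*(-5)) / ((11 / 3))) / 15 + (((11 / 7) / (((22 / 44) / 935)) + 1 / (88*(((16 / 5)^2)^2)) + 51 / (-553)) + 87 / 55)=140606540553079 / 47838658560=2939.18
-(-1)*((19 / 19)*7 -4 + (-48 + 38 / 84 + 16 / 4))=-1703 / 42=-40.55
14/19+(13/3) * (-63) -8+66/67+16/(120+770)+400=120.74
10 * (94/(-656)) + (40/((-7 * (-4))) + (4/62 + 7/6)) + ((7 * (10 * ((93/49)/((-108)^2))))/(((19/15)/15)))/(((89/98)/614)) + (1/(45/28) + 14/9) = 768546269497/8124206580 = 94.60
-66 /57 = -22 /19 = -1.16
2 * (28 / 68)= 14 / 17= 0.82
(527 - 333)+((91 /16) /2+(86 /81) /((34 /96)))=199.84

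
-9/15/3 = -1/5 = -0.20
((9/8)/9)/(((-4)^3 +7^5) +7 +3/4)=1/134006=0.00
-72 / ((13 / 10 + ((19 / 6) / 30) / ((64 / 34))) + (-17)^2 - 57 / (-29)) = -12026880 / 48829399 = -0.25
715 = 715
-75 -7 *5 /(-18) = -1315 /18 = -73.06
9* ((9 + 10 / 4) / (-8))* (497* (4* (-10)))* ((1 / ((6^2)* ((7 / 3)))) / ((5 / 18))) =11022.75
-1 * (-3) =3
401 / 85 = 4.72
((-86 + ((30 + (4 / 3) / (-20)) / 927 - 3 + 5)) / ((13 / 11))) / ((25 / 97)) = -1245798257 / 4519125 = -275.67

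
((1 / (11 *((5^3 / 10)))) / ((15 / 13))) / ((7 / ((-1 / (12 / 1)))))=-13 / 173250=-0.00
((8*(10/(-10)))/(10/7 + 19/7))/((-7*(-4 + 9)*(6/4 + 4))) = 16/1595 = 0.01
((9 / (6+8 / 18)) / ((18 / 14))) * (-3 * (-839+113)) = 68607 / 29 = 2365.76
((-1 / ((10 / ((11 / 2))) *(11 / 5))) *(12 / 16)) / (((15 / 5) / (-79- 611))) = 345 / 8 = 43.12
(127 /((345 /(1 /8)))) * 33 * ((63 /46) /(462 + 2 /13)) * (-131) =-149882733 /254258560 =-0.59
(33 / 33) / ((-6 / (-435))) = 145 / 2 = 72.50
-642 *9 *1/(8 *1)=-2889/4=-722.25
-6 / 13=-0.46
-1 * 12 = -12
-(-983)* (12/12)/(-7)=-983/7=-140.43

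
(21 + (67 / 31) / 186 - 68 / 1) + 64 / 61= -16158011 / 351726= -45.94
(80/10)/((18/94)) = 376/9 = 41.78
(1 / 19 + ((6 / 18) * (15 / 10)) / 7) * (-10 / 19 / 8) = -165 / 20216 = -0.01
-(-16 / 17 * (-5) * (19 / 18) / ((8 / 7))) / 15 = -133 / 459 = -0.29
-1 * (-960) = 960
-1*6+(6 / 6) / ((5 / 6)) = -24 / 5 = -4.80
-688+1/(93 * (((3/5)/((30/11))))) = -703774/1023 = -687.95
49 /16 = 3.06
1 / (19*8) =1 / 152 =0.01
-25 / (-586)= 25 / 586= 0.04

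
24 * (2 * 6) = 288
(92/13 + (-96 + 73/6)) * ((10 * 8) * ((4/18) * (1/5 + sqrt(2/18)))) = -766336/1053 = -727.76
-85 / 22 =-3.86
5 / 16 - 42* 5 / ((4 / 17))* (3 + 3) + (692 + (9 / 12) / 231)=-5744427 / 1232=-4662.68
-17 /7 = -2.43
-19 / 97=-0.20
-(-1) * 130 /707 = 130 /707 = 0.18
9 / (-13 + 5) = -9 / 8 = -1.12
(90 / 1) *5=450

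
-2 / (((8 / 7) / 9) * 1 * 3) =-21 / 4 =-5.25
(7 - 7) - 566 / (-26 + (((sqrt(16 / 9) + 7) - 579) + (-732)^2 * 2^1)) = -849 / 1606577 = -0.00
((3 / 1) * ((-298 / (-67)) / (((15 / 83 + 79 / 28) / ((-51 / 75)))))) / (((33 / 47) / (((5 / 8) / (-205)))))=69168631 / 5270600225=0.01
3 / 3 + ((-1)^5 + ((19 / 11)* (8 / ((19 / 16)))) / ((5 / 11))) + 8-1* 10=118 / 5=23.60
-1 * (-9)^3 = 729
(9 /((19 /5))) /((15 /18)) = 54 /19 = 2.84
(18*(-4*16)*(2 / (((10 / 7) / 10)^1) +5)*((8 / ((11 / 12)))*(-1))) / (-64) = -32832 / 11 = -2984.73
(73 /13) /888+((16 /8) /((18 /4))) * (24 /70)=64123 /404040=0.16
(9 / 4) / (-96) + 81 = 10365 / 128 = 80.98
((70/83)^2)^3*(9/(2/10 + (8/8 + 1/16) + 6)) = 12101040000000/27136050989627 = 0.45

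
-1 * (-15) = 15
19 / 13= 1.46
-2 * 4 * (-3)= 24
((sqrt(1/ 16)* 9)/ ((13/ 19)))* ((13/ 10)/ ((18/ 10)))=19/ 8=2.38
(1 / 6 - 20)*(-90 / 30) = 119 / 2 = 59.50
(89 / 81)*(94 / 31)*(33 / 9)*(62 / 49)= 184052 / 11907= 15.46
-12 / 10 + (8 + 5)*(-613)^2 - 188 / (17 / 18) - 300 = 415182223 / 85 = 4884496.74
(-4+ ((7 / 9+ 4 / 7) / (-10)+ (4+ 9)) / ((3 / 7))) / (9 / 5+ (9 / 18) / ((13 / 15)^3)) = 15433925 / 1523367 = 10.13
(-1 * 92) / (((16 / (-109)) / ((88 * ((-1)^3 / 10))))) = -27577 / 5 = -5515.40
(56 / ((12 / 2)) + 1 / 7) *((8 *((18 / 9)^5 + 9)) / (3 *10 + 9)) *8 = 522176 / 819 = 637.58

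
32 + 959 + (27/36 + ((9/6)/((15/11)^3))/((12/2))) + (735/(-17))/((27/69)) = 50567938/57375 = 881.36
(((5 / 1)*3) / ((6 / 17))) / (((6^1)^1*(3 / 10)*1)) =425 / 18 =23.61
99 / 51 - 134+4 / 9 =-20137 / 153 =-131.61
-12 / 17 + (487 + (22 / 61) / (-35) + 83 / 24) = 426604589 / 871080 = 489.74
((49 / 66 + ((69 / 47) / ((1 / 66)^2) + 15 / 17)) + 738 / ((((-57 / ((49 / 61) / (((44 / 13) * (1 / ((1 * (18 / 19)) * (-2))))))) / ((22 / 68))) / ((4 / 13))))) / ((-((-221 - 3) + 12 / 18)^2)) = -22286290480239 / 173762518448200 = -0.13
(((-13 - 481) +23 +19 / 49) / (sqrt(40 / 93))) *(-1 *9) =10377 *sqrt(930) / 49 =6458.29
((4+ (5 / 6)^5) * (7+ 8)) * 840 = 5990075 / 108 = 55463.66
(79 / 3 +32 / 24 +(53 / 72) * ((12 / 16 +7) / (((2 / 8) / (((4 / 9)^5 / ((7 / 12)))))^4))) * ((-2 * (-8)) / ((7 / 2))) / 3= 2871604074392624395302176 / 68111294456789934119469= 42.16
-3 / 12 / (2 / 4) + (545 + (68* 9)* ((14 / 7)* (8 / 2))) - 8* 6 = 5392.50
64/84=0.76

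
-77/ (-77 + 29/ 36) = 1.01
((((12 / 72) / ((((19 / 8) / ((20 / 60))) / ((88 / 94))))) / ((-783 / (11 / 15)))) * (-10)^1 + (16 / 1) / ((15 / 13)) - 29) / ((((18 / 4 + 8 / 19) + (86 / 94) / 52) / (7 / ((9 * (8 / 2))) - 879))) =587508762728017 / 218172900195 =2692.86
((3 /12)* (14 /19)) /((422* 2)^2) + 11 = 297756455 /27068768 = 11.00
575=575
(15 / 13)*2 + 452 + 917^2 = 10937463 / 13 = 841343.31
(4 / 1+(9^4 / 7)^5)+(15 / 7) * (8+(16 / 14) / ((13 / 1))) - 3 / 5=790248254838723020012 / 1092455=723369159222780.82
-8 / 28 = -0.29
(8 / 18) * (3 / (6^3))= 1 / 162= 0.01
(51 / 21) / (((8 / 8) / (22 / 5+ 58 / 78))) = 17051 / 1365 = 12.49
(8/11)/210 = 4/1155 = 0.00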